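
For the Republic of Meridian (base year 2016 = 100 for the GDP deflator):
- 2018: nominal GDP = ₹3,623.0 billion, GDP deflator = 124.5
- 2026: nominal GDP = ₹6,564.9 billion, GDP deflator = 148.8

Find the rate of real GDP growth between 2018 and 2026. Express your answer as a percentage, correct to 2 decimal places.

Real GDP 2018 = 3623.0 / 1.245 = 2910.04.
Real GDP 2026 = 6564.9 / 1.488 = 4411.90.
Real growth = 4411.90 / 2910.04 − 1 = 0.5161.

51.61%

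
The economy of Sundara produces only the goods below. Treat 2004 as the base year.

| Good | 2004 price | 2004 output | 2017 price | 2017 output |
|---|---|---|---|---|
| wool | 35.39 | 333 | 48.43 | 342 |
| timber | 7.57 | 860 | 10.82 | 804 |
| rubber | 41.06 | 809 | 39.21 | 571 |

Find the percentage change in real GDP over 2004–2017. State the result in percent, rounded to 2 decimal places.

-19.18%

Real GDP 2004 = Nominal GDP 2004 = 35.39·333 + 7.57·860 + 41.06·809 = 51512.61.
Real GDP 2017 (at 2004 prices) = 35.39·342 + 7.57·804 + 41.06·571 = 41634.92.
Real growth = 41634.92/51512.61 − 1 = -0.1918.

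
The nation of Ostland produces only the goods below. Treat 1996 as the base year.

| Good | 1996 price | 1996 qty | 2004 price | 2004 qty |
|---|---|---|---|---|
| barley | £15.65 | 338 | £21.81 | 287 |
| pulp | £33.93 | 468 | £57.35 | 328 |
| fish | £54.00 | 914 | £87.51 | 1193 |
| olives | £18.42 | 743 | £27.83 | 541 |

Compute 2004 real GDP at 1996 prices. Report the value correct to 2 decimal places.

£90007.81

Real GDP 2004 = Σ (p_1996 × q_2004) = 15.65·287 + 33.93·328 + 54.00·1193 + 18.42·541 = 90007.81.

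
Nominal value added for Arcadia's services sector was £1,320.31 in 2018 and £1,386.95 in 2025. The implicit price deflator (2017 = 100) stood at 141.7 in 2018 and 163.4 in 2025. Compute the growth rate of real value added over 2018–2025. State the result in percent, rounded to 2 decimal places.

-8.90%

Deflate each year: 2018 → 1320.31/1.417 = 931.76; 2025 → 1386.95/1.634 = 848.81.
So real value added changed by 848.81/931.76 − 1 = -0.0890, i.e. -8.90%.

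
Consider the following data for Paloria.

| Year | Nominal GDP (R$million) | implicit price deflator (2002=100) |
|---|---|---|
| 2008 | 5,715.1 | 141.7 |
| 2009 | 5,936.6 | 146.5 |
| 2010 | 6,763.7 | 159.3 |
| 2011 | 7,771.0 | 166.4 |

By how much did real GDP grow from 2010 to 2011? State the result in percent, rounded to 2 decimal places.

9.99%

Real GDP 2010 = 6763.7/1.593 = 4245.89.
Real GDP 2011 = 7771.0/1.664 = 4670.07.
Change = 4670.07/4245.89 − 1 = 0.0999.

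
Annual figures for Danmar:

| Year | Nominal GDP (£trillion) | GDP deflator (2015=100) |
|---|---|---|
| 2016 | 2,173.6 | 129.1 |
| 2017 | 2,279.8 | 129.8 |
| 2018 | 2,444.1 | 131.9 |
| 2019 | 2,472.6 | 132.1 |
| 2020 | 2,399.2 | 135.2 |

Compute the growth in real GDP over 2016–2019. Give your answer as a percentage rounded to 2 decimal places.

11.17%

Real GDP 2016 = 2173.6/1.291 = 1683.66.
Real GDP 2019 = 2472.6/1.321 = 1871.76.
Change = 1871.76/1683.66 − 1 = 0.1117.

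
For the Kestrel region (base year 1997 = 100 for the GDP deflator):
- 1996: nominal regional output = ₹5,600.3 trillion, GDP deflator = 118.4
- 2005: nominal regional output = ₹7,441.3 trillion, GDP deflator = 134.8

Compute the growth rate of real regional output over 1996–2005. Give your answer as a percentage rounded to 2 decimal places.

Real regional output 1996 = 5600.3 / 1.184 = 4729.98.
Real regional output 2005 = 7441.3 / 1.348 = 5520.25.
Real growth = 5520.25 / 4729.98 − 1 = 0.1671.

16.71%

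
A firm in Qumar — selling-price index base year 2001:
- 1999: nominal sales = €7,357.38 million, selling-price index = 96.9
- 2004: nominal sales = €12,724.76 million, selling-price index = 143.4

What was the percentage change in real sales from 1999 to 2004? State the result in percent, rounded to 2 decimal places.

16.87%

Real sales 1999 = 7357.38 / 0.969 = 7592.76.
Real sales 2004 = 12724.76 / 1.434 = 8873.61.
Real growth = 8873.61 / 7592.76 − 1 = 0.1687.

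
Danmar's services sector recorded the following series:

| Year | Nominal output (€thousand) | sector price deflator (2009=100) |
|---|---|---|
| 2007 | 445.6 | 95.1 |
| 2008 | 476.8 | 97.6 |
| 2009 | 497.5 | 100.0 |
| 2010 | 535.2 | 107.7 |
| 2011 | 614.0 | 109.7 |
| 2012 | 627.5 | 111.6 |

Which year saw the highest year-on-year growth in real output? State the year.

2008: real = 476.8/0.976 = 488.52; growth vs 2007 (468.56) = 4.26%.
2009: real = 497.5/1.000 = 497.50; growth vs 2008 (488.52) = 1.84%.
2010: real = 535.2/1.077 = 496.94; growth vs 2009 (497.50) = -0.11%.
2011: real = 614.0/1.097 = 559.71; growth vs 2010 (496.94) = 12.63%.
2012: real = 627.5/1.116 = 562.28; growth vs 2011 (559.71) = 0.46%.

2011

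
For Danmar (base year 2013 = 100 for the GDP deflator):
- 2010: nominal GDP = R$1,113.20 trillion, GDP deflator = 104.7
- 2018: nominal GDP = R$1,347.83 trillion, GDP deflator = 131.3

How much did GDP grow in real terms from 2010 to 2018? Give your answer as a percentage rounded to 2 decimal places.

Real GDP 2010 = 1113.20 / 1.047 = 1063.23.
Real GDP 2018 = 1347.83 / 1.313 = 1026.53.
Real growth = 1026.53 / 1063.23 − 1 = -0.0345.

-3.45%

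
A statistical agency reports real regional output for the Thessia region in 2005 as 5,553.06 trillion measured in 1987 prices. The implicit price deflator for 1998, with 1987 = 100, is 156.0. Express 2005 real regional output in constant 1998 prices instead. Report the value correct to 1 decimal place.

Real regional output in 1998 prices = Real regional output in 1987 prices × (P_1998/P_1987) = 5553.06 × 1.560 = 8662.77.

8,662.8 trillion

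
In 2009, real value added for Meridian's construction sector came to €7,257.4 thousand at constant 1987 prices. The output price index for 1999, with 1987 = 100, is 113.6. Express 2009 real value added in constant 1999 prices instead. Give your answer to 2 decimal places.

€8,244.41 thousand

Real value added in 1999 prices = Real value added in 1987 prices × (P_1999/P_1987) = 7257.4 × 1.136 = 8244.41.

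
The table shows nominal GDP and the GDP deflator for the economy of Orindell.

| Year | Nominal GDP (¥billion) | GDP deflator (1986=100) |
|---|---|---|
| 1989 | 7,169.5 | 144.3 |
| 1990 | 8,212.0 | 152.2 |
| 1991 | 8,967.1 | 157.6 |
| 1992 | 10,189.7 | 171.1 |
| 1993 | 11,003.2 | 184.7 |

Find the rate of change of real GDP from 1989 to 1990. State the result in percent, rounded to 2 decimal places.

8.60%

Real GDP 1989 = 7169.5/1.443 = 4968.47.
Real GDP 1990 = 8212.0/1.522 = 5395.53.
Change = 5395.53/4968.47 − 1 = 0.0860.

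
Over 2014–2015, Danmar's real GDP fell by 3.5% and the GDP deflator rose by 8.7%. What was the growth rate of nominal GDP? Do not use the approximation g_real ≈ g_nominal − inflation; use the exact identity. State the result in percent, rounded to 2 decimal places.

4.90%

(1 + g_nom) = (1 + g_real)(1 + π) = 0.9650 × 1.0870 = 1.04896.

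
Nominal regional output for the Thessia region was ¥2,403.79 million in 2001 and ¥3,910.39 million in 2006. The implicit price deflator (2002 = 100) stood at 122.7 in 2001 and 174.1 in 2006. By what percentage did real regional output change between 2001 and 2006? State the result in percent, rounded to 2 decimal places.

14.65%

Deflate each year: 2001 → 2403.79/1.227 = 1959.08; 2006 → 3910.39/1.741 = 2246.06.
So real regional output changed by 2246.06/1959.08 − 1 = 0.1465, i.e. 14.65%.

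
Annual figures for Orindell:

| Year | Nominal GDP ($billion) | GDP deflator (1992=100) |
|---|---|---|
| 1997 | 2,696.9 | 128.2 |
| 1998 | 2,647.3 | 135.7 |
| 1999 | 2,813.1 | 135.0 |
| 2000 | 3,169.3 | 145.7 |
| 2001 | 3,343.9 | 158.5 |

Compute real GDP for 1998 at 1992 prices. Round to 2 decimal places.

$1,950.85 billion

Real GDP 1998 = 2647.3 / 1.357 = 1950.85.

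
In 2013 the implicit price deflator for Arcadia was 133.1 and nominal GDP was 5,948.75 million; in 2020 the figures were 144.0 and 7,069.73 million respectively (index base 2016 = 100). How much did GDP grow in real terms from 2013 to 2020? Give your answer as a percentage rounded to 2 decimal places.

Deflate each year: 2013 → 5948.75/1.331 = 4469.38; 2020 → 7069.73/1.440 = 4909.53.
So real GDP changed by 4909.53/4469.38 − 1 = 0.0985, i.e. 9.85%.

9.85%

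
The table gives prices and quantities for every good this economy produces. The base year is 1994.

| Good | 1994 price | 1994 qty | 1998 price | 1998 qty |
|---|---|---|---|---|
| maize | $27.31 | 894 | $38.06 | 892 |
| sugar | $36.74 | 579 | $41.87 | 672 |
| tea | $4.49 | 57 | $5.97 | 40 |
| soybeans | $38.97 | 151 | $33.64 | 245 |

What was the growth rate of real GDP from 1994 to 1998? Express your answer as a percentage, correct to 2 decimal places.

13.41%

Real GDP 1994 = Nominal GDP 1994 = 27.31·894 + 36.74·579 + 4.49·57 + 38.97·151 = 51828.00.
Real GDP 1998 (at 1994 prices) = 27.31·892 + 36.74·672 + 4.49·40 + 38.97·245 = 58777.05.
Real growth = 58777.05/51828.00 − 1 = 0.1341.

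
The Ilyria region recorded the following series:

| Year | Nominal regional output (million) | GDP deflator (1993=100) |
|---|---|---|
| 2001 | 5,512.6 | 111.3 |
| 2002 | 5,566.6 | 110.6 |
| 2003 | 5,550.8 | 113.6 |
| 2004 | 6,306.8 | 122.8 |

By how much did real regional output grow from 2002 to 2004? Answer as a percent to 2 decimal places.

Real regional output 2002 = 5566.6/1.106 = 5033.09.
Real regional output 2004 = 6306.8/1.228 = 5135.83.
Change = 5135.83/5033.09 − 1 = 0.0204.

2.04%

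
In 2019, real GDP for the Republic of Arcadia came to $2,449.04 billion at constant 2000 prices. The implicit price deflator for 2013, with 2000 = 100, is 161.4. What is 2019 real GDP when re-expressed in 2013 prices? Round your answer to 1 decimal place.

$3,952.8 billion

Real GDP in 2013 prices = Real GDP in 2000 prices × (P_2013/P_2000) = 2449.04 × 1.614 = 3952.75.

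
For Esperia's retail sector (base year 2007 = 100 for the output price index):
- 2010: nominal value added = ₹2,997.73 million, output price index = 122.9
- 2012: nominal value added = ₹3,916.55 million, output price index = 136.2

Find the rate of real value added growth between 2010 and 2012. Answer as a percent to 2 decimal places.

Real value added 2010 = 2997.73 / 1.229 = 2439.16.
Real value added 2012 = 3916.55 / 1.362 = 2875.59.
Real growth = 2875.59 / 2439.16 − 1 = 0.1789.

17.89%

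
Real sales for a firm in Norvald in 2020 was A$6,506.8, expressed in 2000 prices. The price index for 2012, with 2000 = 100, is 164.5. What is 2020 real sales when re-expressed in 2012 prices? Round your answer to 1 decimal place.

A$10,703.7

Real sales in 2012 prices = Real sales in 2000 prices × (P_2012/P_2000) = 6506.8 × 1.645 = 10703.69.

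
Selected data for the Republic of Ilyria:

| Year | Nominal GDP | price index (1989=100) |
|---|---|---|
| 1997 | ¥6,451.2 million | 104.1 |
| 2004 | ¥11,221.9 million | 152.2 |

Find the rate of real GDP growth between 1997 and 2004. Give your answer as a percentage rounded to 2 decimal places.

18.98%

Real GDP 1997 = 6451.2 / 1.041 = 6197.12.
Real GDP 2004 = 11221.9 / 1.522 = 7373.13.
Real growth = 7373.13 / 6197.12 − 1 = 0.1898.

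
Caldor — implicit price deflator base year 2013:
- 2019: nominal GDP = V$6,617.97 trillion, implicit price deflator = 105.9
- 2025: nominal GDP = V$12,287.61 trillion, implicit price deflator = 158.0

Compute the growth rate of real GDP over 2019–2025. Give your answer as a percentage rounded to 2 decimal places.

Real GDP 2019 = 6617.97 / 1.059 = 6249.26.
Real GDP 2025 = 12287.61 / 1.580 = 7776.97.
Real growth = 7776.97 / 6249.26 − 1 = 0.2445.

24.45%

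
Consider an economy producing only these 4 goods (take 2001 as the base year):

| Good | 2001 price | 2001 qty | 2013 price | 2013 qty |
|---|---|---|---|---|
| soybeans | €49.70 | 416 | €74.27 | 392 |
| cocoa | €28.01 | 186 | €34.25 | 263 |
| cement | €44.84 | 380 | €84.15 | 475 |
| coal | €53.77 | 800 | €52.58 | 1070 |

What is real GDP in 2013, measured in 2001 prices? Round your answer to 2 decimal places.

€105681.93

Real GDP 2013 = Σ (p_2001 × q_2013) = 49.70·392 + 28.01·263 + 44.84·475 + 53.77·1070 = 105681.93.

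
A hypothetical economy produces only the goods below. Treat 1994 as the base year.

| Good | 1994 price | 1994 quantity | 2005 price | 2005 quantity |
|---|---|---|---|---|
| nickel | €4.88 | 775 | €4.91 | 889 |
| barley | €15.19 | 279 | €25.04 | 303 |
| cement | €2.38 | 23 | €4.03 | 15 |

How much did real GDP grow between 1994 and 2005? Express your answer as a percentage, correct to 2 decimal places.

Real GDP 1994 = Nominal GDP 1994 = 4.88·775 + 15.19·279 + 2.38·23 = 8074.75.
Real GDP 2005 (at 1994 prices) = 4.88·889 + 15.19·303 + 2.38·15 = 8976.59.
Real growth = 8976.59/8074.75 − 1 = 0.1117.

11.17%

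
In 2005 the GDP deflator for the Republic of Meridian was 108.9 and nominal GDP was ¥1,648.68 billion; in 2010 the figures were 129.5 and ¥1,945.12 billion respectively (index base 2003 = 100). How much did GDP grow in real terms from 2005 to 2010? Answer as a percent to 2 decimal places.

Real GDP 2005 = 1648.68 / 1.089 = 1513.94.
Real GDP 2010 = 1945.12 / 1.295 = 1502.02.
Real growth = 1502.02 / 1513.94 − 1 = -0.0079.

-0.79%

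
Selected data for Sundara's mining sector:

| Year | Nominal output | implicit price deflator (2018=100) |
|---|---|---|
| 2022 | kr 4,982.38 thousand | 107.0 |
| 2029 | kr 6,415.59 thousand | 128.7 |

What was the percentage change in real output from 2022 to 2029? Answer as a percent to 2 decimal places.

7.05%

Deflate each year: 2022 → 4982.38/1.070 = 4656.43; 2029 → 6415.59/1.287 = 4984.92.
So real output changed by 4984.92/4656.43 − 1 = 0.0705, i.e. 7.05%.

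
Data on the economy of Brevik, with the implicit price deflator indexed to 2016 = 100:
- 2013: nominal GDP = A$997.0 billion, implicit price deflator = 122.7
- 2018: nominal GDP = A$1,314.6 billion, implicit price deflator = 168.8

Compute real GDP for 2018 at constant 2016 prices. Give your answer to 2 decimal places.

A$778.79 billion

Real GDP = Nominal / (implicit price deflator/100) = 1314.6 / 1.688 = 778.79.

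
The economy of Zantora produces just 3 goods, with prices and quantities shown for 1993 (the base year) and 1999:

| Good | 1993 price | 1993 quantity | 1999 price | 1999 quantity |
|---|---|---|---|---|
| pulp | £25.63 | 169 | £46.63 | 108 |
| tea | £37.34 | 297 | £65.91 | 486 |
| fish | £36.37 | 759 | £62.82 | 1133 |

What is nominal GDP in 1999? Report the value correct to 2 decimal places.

£108243.36

Nominal GDP 1999 = Σ (p_1999 × q_1999) = 46.63·108 + 65.91·486 + 62.82·1133 = 108243.36.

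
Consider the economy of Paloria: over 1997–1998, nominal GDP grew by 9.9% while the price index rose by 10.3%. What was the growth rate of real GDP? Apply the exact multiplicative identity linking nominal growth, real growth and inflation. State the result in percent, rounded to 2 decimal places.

-0.36%

(1 + g_nom) = (1 + g_real)(1 + π), so g_real = 1.0990 / 1.1030 − 1 = -0.00363.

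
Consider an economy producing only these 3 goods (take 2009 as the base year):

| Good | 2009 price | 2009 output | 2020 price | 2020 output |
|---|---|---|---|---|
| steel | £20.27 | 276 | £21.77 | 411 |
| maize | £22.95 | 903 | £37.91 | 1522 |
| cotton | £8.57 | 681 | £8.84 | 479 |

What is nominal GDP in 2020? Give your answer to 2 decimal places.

£70880.85

Nominal GDP 2020 = Σ (p_2020 × q_2020) = 21.77·411 + 37.91·1522 + 8.84·479 = 70880.85.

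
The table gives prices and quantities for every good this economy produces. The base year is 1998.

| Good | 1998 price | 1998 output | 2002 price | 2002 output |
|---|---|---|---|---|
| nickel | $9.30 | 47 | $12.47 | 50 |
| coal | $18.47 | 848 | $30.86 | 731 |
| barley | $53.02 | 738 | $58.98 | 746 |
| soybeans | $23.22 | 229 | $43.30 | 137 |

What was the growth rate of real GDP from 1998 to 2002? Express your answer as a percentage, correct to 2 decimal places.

-6.35%

Real GDP 1998 = Nominal GDP 1998 = 9.30·47 + 18.47·848 + 53.02·738 + 23.22·229 = 60545.80.
Real GDP 2002 (at 1998 prices) = 9.30·50 + 18.47·731 + 53.02·746 + 23.22·137 = 56700.63.
Real growth = 56700.63/60545.80 − 1 = -0.0635.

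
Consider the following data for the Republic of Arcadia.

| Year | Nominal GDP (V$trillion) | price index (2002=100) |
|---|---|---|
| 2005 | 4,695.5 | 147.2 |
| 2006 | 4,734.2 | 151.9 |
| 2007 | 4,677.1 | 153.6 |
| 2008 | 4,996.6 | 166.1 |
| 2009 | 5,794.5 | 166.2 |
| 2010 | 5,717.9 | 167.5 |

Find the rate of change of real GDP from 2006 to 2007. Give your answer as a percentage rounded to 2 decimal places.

Real GDP 2006 = 4734.2/1.519 = 3116.66.
Real GDP 2007 = 4677.1/1.536 = 3044.99.
Change = 3044.99/3116.66 − 1 = -0.0230.

-2.30%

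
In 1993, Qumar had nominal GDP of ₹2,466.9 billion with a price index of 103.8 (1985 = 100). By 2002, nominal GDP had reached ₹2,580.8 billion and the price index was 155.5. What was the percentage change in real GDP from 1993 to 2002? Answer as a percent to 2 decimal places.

-30.17%

Deflate each year: 1993 → 2466.9/1.038 = 2376.59; 2002 → 2580.8/1.555 = 1659.68.
So real GDP changed by 1659.68/2376.59 − 1 = -0.3017, i.e. -30.17%.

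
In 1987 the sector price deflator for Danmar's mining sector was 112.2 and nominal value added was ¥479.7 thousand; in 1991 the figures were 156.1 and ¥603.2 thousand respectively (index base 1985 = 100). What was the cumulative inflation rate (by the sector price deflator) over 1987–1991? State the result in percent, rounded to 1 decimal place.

39.1%

Price-level change = 156.1 / 112.2 − 1 = 0.3913.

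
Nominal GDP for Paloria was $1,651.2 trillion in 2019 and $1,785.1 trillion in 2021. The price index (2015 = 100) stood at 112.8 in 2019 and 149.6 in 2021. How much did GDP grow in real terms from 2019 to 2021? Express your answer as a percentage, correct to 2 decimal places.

-18.48%

Real GDP 2019 = 1651.2 / 1.128 = 1463.83.
Real GDP 2021 = 1785.1 / 1.496 = 1193.25.
Real growth = 1193.25 / 1463.83 − 1 = -0.1848.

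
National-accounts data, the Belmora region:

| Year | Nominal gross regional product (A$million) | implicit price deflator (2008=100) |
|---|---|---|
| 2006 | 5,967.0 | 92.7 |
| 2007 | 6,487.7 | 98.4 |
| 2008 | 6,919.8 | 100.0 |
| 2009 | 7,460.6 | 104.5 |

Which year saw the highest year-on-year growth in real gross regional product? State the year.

2008

2007: real = 6487.7/0.984 = 6593.19; growth vs 2006 (6436.89) = 2.43%.
2008: real = 6919.8/1.000 = 6919.80; growth vs 2007 (6593.19) = 4.95%.
2009: real = 7460.6/1.045 = 7139.33; growth vs 2008 (6919.80) = 3.17%.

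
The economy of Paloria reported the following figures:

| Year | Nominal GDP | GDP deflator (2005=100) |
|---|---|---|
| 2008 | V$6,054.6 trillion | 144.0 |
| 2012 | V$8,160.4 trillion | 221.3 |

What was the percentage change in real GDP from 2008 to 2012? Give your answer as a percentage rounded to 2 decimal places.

Real GDP 2008 = 6054.6 / 1.440 = 4204.58.
Real GDP 2012 = 8160.4 / 2.213 = 3687.48.
Real growth = 3687.48 / 4204.58 − 1 = -0.1230.

-12.30%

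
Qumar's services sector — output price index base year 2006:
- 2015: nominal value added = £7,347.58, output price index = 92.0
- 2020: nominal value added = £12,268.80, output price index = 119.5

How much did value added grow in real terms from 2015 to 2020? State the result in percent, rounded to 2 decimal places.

28.55%

Deflate each year: 2015 → 7347.58/0.920 = 7986.50; 2020 → 12268.80/1.195 = 10266.78.
So real value added changed by 10266.78/7986.50 − 1 = 0.2855, i.e. 28.55%.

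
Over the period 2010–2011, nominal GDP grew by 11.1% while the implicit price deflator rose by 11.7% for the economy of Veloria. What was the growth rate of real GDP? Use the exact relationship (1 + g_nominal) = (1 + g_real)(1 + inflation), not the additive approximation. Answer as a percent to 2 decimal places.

(1 + g_nom) = (1 + g_real)(1 + π), so g_real = 1.1110 / 1.1170 − 1 = -0.00537.

-0.54%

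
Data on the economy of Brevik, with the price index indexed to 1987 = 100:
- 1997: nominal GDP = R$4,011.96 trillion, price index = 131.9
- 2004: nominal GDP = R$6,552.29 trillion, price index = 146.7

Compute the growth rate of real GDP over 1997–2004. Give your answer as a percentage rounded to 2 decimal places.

46.84%

Real GDP 1997 = 4011.96 / 1.319 = 3041.67.
Real GDP 2004 = 6552.29 / 1.467 = 4466.46.
Real growth = 4466.46 / 3041.67 − 1 = 0.4684.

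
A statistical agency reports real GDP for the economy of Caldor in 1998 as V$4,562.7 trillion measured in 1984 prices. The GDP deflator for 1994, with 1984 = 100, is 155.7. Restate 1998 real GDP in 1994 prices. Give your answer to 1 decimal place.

Real GDP in 1994 prices = Real GDP in 1984 prices × (P_1994/P_1984) = 4562.7 × 1.557 = 7104.12.

V$7,104.1 trillion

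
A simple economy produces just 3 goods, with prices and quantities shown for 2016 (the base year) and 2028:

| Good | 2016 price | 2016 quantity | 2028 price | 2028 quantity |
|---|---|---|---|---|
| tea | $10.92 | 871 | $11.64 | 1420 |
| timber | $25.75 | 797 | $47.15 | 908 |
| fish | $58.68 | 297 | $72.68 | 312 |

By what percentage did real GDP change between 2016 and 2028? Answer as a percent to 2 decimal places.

20.51%

Real GDP 2016 = Nominal GDP 2016 = 10.92·871 + 25.75·797 + 58.68·297 = 47462.03.
Real GDP 2028 (at 2016 prices) = 10.92·1420 + 25.75·908 + 58.68·312 = 57195.56.
Real growth = 57195.56/47462.03 − 1 = 0.2051.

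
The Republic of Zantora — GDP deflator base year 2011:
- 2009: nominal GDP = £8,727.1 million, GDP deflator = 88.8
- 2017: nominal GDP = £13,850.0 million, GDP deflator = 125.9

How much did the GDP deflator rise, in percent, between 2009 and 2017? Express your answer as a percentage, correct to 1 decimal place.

Price-level change = 125.9 / 88.8 − 1 = 0.4178.

41.8%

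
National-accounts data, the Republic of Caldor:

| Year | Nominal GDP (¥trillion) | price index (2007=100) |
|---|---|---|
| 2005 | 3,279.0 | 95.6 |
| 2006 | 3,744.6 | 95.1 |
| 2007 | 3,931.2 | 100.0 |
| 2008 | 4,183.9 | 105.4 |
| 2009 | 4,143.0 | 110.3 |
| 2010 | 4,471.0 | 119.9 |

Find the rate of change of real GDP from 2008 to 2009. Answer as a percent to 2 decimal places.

-5.38%

Real GDP 2008 = 4183.9/1.054 = 3969.54.
Real GDP 2009 = 4143.0/1.103 = 3756.12.
Change = 3756.12/3969.54 − 1 = -0.0538.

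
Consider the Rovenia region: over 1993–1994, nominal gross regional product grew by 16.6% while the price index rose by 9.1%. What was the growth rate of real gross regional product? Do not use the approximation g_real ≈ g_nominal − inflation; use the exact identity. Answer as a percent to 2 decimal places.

(1 + g_nom) = (1 + g_real)(1 + π), so g_real = 1.1660 / 1.0910 − 1 = 0.06874.

6.87%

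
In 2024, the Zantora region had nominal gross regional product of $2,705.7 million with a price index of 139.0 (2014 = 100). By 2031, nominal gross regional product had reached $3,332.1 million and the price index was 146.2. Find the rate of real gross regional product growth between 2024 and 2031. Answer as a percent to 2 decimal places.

Real gross regional product 2024 = 2705.7 / 1.390 = 1946.55.
Real gross regional product 2031 = 3332.1 / 1.462 = 2279.14.
Real growth = 2279.14 / 1946.55 − 1 = 0.1709.

17.09%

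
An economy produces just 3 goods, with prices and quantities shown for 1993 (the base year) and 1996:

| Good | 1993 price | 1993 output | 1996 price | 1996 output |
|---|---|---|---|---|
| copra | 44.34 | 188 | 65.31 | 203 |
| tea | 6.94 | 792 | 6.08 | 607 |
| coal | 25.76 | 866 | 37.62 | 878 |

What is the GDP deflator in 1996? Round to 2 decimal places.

139.49

Nominal GDP 1996 = 65.31·203 + 6.08·607 + 37.62·878 = 49978.85.
Real GDP 1996 (at 1993 prices) = 44.34·203 + 6.94·607 + 25.76·878 = 35830.88.
Deflator = Nominal/Real × 100 = 49978.85/35830.88 × 100 = 139.485.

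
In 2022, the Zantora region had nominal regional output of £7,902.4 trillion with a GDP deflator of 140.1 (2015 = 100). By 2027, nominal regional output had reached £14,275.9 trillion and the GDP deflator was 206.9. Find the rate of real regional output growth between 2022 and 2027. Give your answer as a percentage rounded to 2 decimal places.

22.33%

Real regional output 2022 = 7902.4 / 1.401 = 5640.54.
Real regional output 2027 = 14275.9 / 2.069 = 6899.90.
Real growth = 6899.90 / 5640.54 − 1 = 0.2233.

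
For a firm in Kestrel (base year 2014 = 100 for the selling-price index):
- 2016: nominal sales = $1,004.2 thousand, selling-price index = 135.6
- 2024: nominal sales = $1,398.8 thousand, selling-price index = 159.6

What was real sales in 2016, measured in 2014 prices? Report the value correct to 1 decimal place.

$740.6 thousand

Real sales = Nominal / (selling-price index/100) = 1004.2 / 1.356 = 740.56.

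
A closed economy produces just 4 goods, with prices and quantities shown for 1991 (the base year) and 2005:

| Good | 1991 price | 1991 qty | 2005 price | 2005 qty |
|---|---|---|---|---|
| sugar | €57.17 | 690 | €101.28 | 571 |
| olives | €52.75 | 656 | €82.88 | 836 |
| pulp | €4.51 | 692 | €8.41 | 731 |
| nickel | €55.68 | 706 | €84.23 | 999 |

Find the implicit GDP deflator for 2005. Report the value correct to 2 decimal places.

160.26

Nominal GDP 2005 = 101.28·571 + 82.88·836 + 8.41·731 + 84.23·999 = 217412.04.
Real GDP 2005 (at 1991 prices) = 57.17·571 + 52.75·836 + 4.51·731 + 55.68·999 = 135664.20.
Deflator = Nominal/Real × 100 = 217412.04/135664.20 × 100 = 160.257.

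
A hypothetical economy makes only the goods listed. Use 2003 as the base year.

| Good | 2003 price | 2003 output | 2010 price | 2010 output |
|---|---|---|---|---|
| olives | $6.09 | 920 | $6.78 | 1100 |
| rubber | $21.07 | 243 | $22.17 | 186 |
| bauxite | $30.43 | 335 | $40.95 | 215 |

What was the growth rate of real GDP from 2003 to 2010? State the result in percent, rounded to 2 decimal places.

-17.96%

Real GDP 2003 = Nominal GDP 2003 = 6.09·920 + 21.07·243 + 30.43·335 = 20916.86.
Real GDP 2010 (at 2003 prices) = 6.09·1100 + 21.07·186 + 30.43·215 = 17160.47.
Real growth = 17160.47/20916.86 − 1 = -0.1796.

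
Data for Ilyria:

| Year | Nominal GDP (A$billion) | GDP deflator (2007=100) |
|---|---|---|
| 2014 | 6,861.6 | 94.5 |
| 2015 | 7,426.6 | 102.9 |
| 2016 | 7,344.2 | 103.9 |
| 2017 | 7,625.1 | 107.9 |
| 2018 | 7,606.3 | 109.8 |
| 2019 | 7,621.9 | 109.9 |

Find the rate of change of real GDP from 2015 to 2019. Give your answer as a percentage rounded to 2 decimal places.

-3.91%

Real GDP 2015 = 7426.6/1.029 = 7217.30.
Real GDP 2019 = 7621.9/1.099 = 6935.30.
Change = 6935.30/7217.30 − 1 = -0.0391.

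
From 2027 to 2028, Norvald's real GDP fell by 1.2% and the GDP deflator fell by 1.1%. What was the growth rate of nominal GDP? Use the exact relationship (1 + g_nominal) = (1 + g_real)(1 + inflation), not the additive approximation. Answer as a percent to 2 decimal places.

-2.29%

(1 + g_nom) = (1 + g_real)(1 + π) = 0.9880 × 0.9890 = 0.97713.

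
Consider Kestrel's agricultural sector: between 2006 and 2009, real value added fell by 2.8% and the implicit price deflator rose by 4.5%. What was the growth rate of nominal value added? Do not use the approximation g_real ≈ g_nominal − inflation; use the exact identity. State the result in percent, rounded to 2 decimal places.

1.57%

(1 + g_nom) = (1 + g_real)(1 + π) = 0.9720 × 1.0450 = 1.01574.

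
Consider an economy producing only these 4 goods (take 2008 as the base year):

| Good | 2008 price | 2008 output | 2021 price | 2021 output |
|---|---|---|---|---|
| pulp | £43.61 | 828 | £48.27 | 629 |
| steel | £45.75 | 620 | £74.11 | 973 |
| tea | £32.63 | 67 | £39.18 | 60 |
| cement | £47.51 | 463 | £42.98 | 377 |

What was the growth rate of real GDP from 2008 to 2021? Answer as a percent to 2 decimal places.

Real GDP 2008 = Nominal GDP 2008 = 43.61·828 + 45.75·620 + 32.63·67 + 47.51·463 = 88657.42.
Real GDP 2021 (at 2008 prices) = 43.61·629 + 45.75·973 + 32.63·60 + 47.51·377 = 91814.51.
Real growth = 91814.51/88657.42 − 1 = 0.0356.

3.56%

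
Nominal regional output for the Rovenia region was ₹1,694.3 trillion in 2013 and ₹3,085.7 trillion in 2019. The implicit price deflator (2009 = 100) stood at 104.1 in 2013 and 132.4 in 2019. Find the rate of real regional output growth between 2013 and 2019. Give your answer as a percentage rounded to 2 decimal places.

Real regional output 2013 = 1694.3 / 1.041 = 1627.57.
Real regional output 2019 = 3085.7 / 1.324 = 2330.59.
Real growth = 2330.59 / 1627.57 − 1 = 0.4319.

43.19%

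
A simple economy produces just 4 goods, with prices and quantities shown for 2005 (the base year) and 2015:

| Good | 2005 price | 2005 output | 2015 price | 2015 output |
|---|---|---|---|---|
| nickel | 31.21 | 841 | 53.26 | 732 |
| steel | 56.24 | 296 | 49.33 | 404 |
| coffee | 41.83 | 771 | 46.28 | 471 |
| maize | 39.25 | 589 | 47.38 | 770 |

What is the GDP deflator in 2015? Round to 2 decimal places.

122.73

Nominal GDP 2015 = 53.26·732 + 49.33·404 + 46.28·471 + 47.38·770 = 117196.12.
Real GDP 2015 (at 2005 prices) = 31.21·732 + 56.24·404 + 41.83·471 + 39.25·770 = 95491.11.
Deflator = Nominal/Real × 100 = 117196.12/95491.11 × 100 = 122.730.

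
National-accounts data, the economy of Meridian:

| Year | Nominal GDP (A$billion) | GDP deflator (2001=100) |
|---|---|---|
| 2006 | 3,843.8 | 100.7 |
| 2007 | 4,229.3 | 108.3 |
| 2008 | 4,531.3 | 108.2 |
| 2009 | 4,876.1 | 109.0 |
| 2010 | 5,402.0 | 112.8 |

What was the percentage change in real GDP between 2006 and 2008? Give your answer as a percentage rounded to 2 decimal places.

Real GDP 2006 = 3843.8/1.007 = 3817.08.
Real GDP 2008 = 4531.3/1.082 = 4187.89.
Change = 4187.89/3817.08 − 1 = 0.0971.

9.71%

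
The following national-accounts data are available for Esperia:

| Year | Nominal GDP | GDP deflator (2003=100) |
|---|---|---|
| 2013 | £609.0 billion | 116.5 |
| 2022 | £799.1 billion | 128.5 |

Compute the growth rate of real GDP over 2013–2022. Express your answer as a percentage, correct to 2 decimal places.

18.96%

Deflate each year: 2013 → 609.0/1.165 = 522.75; 2022 → 799.1/1.285 = 621.87.
So real GDP changed by 621.87/522.75 − 1 = 0.1896, i.e. 18.96%.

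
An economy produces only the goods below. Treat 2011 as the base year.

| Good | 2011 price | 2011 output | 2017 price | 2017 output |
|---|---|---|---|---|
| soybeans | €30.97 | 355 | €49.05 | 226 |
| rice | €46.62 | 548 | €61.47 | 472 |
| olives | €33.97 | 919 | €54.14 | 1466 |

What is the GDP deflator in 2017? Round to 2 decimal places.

Nominal GDP 2017 = 49.05·226 + 61.47·472 + 54.14·1466 = 119468.38.
Real GDP 2017 (at 2011 prices) = 30.97·226 + 46.62·472 + 33.97·1466 = 78803.88.
Deflator = Nominal/Real × 100 = 119468.38/78803.88 × 100 = 151.602.

151.60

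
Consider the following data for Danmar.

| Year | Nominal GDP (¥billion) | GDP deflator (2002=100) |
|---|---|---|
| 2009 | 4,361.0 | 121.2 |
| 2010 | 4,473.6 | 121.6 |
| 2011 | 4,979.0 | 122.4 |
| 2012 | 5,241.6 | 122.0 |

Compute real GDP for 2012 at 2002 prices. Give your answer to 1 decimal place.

¥4,296.4 billion

Real GDP 2012 = 5241.6 / 1.220 = 4296.39.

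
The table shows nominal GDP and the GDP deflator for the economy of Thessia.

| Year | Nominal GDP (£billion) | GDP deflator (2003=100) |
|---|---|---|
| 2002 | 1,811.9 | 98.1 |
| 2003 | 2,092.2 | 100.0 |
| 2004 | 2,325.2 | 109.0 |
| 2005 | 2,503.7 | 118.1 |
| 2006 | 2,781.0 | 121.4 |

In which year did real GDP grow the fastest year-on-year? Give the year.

2003

2003: real = 2092.2/1.000 = 2092.20; growth vs 2002 (1846.99) = 13.28%.
2004: real = 2325.2/1.090 = 2133.21; growth vs 2003 (2092.20) = 1.96%.
2005: real = 2503.7/1.181 = 2119.98; growth vs 2004 (2133.21) = -0.62%.
2006: real = 2781.0/1.214 = 2290.77; growth vs 2005 (2119.98) = 8.06%.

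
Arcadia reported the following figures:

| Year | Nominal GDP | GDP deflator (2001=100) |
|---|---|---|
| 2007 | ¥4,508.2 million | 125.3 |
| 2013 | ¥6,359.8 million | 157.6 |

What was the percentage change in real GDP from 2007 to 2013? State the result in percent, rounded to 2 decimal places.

Real GDP 2007 = 4508.2 / 1.253 = 3597.92.
Real GDP 2013 = 6359.8 / 1.576 = 4035.41.
Real growth = 4035.41 / 3597.92 − 1 = 0.1216.

12.16%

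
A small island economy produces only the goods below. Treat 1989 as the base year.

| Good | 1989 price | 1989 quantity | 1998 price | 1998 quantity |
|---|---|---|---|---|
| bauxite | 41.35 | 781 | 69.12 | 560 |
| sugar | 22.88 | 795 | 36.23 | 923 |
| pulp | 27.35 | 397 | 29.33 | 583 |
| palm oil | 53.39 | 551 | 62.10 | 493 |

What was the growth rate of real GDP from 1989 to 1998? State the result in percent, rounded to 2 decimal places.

Real GDP 1989 = Nominal GDP 1989 = 41.35·781 + 22.88·795 + 27.35·397 + 53.39·551 = 90759.79.
Real GDP 1998 (at 1989 prices) = 41.35·560 + 22.88·923 + 27.35·583 + 53.39·493 = 86540.56.
Real growth = 86540.56/90759.79 − 1 = -0.0465.

-4.65%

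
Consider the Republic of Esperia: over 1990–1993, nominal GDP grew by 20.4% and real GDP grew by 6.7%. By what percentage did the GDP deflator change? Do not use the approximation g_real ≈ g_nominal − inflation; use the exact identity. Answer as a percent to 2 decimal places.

(1 + g_nom) = (1 + g_real)(1 + π), so π = 1.2040 / 1.0670 − 1 = 0.12840.

12.84%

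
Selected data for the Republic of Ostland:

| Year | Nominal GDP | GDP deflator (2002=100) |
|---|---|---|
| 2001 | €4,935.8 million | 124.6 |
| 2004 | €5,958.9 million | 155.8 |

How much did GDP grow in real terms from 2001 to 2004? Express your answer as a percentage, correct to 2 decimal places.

-3.45%

Deflate each year: 2001 → 4935.8/1.246 = 3961.32; 2004 → 5958.9/1.558 = 3824.71.
So real GDP changed by 3824.71/3961.32 − 1 = -0.0345, i.e. -3.45%.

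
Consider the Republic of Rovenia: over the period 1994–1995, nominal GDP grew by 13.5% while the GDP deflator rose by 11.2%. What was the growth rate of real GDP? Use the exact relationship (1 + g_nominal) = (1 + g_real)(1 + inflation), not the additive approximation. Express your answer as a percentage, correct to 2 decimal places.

2.07%

(1 + g_nom) = (1 + g_real)(1 + π), so g_real = 1.1350 / 1.1120 − 1 = 0.02068.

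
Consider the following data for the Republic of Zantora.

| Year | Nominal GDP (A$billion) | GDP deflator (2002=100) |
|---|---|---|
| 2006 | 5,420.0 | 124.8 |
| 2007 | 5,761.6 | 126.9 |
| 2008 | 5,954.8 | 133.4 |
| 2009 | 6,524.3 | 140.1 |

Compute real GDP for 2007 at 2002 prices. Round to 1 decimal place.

A$4,540.3 billion

Real GDP 2007 = 5761.6 / 1.269 = 4540.27.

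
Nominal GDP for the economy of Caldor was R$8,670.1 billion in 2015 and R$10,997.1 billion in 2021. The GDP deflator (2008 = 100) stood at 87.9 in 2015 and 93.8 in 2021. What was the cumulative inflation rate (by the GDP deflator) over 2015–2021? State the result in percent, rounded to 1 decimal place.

6.7%

Price-level change = 93.8 / 87.9 − 1 = 0.0671.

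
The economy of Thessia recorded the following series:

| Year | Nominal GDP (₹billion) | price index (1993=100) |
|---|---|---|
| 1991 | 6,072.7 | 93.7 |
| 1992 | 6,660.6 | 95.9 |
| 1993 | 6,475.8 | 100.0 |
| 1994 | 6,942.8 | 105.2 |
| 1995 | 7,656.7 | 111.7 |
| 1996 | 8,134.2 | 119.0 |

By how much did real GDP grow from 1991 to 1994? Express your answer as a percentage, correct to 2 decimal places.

1.83%

Real GDP 1991 = 6072.7/0.937 = 6481.00.
Real GDP 1994 = 6942.8/1.052 = 6599.62.
Change = 6599.62/6481.00 − 1 = 0.0183.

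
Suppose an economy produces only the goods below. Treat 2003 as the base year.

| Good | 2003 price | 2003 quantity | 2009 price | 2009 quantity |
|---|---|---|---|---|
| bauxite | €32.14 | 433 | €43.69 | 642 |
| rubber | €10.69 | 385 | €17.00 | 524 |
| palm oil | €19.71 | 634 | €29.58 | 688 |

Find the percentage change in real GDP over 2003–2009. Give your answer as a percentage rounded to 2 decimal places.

30.36%

Real GDP 2003 = Nominal GDP 2003 = 32.14·433 + 10.69·385 + 19.71·634 = 30528.41.
Real GDP 2009 (at 2003 prices) = 32.14·642 + 10.69·524 + 19.71·688 = 39795.92.
Real growth = 39795.92/30528.41 − 1 = 0.3036.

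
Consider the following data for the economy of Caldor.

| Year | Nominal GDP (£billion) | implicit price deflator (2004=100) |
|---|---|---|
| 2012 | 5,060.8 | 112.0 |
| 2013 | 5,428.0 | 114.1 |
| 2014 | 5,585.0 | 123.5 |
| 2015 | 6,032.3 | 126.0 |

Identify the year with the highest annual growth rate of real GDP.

2013: real = 5428.0/1.141 = 4757.23; growth vs 2012 (4518.57) = 5.28%.
2014: real = 5585.0/1.235 = 4522.27; growth vs 2013 (4757.23) = -4.94%.
2015: real = 6032.3/1.260 = 4787.54; growth vs 2014 (4522.27) = 5.87%.

2015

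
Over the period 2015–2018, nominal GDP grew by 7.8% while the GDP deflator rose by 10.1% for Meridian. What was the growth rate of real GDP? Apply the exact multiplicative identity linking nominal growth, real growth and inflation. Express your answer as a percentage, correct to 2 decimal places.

(1 + g_nom) = (1 + g_real)(1 + π), so g_real = 1.0780 / 1.1010 − 1 = -0.02089.

-2.09%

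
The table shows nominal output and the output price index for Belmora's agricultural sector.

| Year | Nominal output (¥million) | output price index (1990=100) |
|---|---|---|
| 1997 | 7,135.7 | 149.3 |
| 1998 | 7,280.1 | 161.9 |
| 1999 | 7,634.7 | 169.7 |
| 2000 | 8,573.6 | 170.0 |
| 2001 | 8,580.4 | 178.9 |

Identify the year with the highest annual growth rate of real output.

2000

1998: real = 7280.1/1.619 = 4496.66; growth vs 1997 (4779.44) = -5.92%.
1999: real = 7634.7/1.697 = 4498.94; growth vs 1998 (4496.66) = 0.05%.
2000: real = 8573.6/1.700 = 5043.29; growth vs 1999 (4498.94) = 12.10%.
2001: real = 8580.4/1.789 = 4796.20; growth vs 2000 (5043.29) = -4.90%.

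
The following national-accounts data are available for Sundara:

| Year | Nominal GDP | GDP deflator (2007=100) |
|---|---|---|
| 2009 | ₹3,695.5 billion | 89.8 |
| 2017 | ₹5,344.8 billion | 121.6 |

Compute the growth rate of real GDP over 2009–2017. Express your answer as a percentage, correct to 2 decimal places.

Real GDP 2009 = 3695.5 / 0.898 = 4115.26.
Real GDP 2017 = 5344.8 / 1.216 = 4395.39.
Real growth = 4395.39 / 4115.26 − 1 = 0.0681.

6.81%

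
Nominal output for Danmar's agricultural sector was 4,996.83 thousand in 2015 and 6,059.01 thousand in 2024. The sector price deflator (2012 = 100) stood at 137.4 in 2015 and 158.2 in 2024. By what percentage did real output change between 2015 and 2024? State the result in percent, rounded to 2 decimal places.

5.31%

Deflate each year: 2015 → 4996.83/1.374 = 3636.70; 2024 → 6059.01/1.582 = 3829.97.
So real output changed by 3829.97/3636.70 − 1 = 0.0531, i.e. 5.31%.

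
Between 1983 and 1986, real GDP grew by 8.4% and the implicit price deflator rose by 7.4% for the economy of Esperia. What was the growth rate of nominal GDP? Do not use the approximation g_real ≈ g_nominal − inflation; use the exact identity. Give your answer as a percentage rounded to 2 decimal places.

(1 + g_nom) = (1 + g_real)(1 + π) = 1.0840 × 1.0740 = 1.16422.

16.42%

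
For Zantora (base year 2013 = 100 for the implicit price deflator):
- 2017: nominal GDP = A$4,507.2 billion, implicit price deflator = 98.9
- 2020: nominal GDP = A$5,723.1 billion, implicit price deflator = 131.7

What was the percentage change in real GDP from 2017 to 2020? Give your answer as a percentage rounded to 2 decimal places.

Real GDP 2017 = 4507.2 / 0.989 = 4557.33.
Real GDP 2020 = 5723.1 / 1.317 = 4345.56.
Real growth = 4345.56 / 4557.33 − 1 = -0.0465.

-4.65%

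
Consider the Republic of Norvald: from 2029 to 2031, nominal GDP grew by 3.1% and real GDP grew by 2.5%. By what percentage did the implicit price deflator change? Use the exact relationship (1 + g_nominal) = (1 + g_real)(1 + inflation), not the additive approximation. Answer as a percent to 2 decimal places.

0.59%

(1 + g_nom) = (1 + g_real)(1 + π), so π = 1.0310 / 1.0250 − 1 = 0.00585.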